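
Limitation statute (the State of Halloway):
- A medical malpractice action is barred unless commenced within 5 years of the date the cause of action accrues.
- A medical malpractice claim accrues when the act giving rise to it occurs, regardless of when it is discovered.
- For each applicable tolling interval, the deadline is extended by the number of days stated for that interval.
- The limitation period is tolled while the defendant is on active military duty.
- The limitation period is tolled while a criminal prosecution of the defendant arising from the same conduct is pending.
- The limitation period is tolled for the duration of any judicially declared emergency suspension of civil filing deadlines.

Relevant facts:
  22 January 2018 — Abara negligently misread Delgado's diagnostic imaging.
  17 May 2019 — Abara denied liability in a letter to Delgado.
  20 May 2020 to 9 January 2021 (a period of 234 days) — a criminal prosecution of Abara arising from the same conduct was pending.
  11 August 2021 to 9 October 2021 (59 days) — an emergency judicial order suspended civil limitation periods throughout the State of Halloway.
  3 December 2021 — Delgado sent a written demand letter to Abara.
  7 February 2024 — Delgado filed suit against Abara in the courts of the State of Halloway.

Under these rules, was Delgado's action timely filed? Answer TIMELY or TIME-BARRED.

The claim accrued on 22 January 2018, when the wrongful act occurred.
The untolled deadline — 5 years after 22 January 2018 — is 22 January 2023.
The pending criminal prosecution from 20 May 2020 to 9 January 2021 tolled the period for 234 days, extending the deadline to 13 September 2023.
Because the emergency suspension of filing deadlines ran from 11 August 2021 to 9 October 2021, the deadline is extended by 59 days to 11 November 2023.
The other events in the timeline have no effect on the limitation period under the stated rules.
The 7 February 2024 filing falls after the 11 November 2023 deadline; the claim is time-barred.

TIME-BARRED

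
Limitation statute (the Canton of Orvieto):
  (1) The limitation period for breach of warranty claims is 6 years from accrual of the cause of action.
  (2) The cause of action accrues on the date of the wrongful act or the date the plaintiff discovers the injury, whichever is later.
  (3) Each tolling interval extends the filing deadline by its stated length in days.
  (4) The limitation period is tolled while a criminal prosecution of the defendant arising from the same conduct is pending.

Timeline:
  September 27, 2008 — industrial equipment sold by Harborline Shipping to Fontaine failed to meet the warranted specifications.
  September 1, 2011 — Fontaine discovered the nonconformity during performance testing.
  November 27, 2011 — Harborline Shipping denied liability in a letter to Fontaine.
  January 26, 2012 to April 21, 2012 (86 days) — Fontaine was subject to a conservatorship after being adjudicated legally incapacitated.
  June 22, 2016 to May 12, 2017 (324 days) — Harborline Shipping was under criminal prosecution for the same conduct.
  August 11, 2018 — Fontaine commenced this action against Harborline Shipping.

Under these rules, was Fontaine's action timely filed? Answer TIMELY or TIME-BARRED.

TIME-BARRED

The claim accrued on September 1, 2011 — the later of the September 27, 2008 act and the September 1, 2011 discovery.
6 years from September 1, 2011 is September 1, 2017.
The pending criminal prosecution from June 22, 2016 to May 12, 2017 tolled the period for 324 days, extending the deadline to July 22, 2018.
The plaintiff's legal incapacity from January 26, 2012 to April 21, 2012 does not toll the period, because no stated rule makes the plaintiff's incapacity a tolling event.
None of the other events listed affects the running of the period under the stated rules.
Filing on August 11, 2018 missed the July 22, 2018 deadline — the action is time-barred.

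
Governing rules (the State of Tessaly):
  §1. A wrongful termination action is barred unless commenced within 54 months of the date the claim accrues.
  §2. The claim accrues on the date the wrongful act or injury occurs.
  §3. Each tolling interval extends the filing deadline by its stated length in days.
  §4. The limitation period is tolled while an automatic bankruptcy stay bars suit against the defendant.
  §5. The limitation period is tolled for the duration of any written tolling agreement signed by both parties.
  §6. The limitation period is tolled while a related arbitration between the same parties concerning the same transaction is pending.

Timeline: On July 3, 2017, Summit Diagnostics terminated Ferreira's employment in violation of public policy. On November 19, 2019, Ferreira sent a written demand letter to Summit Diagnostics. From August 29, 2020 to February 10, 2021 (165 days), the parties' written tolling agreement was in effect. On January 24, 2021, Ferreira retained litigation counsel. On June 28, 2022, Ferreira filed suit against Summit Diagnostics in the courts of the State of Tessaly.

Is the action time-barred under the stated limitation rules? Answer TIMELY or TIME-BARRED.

TIME-BARRED

The claim accrued on July 3, 2017, the date of the act.
The untolled deadline — 54 months after July 3, 2017 — is January 3, 2022.
The written tolling agreement from August 29, 2020 to February 10, 2021 tolled the period for 165 days, extending the deadline to June 17, 2022.
None of the other events listed affects the running of the period under the stated rules.
Filing on June 28, 2022 missed the June 17, 2022 deadline — the action is time-barred.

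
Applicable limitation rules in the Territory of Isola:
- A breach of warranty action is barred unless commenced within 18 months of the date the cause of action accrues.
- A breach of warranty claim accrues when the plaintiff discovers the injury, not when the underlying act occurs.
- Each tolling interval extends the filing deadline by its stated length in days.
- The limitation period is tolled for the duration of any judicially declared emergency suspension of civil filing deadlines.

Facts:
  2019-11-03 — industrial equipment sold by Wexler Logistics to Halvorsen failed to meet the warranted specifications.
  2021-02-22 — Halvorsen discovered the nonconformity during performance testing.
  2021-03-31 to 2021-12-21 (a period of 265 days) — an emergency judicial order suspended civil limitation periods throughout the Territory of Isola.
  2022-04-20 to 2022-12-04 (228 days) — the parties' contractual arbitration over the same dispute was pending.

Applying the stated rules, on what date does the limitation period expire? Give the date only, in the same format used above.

2023-05-14

The claim did not accrue until Halvorsen discovered the injury on 2021-02-22; the 2019-11-03 act date does not start the clock under the stated rule.
18 months from 2021-02-22 is 2022-08-22.
The emergency suspension of filing deadlines from 2021-03-31 to 2021-12-21 tolled the period for 265 days, extending the deadline to 2023-05-14.
No stated provision tolls the period for a pending arbitration, so the interval from 2022-04-20 to 2022-12-04 has no effect on the deadline.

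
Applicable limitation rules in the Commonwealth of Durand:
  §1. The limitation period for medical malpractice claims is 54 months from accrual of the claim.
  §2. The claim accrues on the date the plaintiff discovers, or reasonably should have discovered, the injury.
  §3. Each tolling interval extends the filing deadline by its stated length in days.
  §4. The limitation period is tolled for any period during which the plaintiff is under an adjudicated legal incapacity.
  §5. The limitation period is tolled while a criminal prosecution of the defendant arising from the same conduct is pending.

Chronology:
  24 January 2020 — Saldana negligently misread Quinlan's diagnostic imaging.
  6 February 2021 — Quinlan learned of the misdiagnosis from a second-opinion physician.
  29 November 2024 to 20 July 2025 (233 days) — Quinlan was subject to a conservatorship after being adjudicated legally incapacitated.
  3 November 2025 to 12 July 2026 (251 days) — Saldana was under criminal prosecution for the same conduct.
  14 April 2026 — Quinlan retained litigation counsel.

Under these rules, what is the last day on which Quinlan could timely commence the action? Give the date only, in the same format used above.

Accrual is tied to discovery, so the period began on 6 February 2021 rather than on 24 January 2020 when the act occurred.
Adding the 54 months base period to 6 February 2021 gives a deadline of 6 August 2025, before any tolling.
The plaintiff's legal incapacity from 29 November 2024 to 20 July 2025 tolled the period for 233 days, extending the deadline to 27 March 2026.
Because the pending criminal prosecution ran from 3 November 2025 to 12 July 2026, the deadline is extended by 251 days to 3 December 2026.
The other events in the timeline have no effect on the limitation period under the stated rules.

3 December 2026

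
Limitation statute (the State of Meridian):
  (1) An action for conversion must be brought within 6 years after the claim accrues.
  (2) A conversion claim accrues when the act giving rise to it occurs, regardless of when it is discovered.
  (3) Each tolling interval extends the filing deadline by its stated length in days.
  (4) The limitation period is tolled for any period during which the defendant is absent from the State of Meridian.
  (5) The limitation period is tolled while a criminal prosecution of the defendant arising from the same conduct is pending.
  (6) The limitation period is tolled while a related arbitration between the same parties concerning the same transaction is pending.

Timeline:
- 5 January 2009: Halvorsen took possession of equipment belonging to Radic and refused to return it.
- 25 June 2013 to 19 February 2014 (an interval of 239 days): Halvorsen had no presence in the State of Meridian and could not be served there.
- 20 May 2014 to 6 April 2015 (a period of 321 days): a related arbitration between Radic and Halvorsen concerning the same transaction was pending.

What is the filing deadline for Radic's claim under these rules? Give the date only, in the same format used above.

The claim accrued on 5 January 2009, the date of the act.
Adding the 6 years base period to 5 January 2009 gives a deadline of 5 January 2015, before any tolling.
The defendant's absence from the jurisdiction from 25 June 2013 to 19 February 2014 tolled the period for 239 days, extending the deadline to 1 September 2015.
The period was tolled for 321 days by the pending related arbitration (20 May 2014 to 6 April 2015), pushing the deadline to 18 July 2016.

18 July 2016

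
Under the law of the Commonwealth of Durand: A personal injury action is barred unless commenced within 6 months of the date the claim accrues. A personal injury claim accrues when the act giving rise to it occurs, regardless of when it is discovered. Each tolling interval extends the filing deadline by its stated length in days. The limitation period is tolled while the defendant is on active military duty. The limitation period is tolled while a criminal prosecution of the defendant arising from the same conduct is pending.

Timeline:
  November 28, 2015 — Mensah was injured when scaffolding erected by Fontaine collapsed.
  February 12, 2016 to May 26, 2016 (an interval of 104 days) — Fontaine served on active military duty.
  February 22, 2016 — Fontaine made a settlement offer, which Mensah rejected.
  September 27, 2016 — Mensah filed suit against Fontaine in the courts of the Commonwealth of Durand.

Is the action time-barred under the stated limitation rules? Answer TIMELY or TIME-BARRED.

The claim accrued on November 28, 2015, when the wrongful act occurred.
6 months from November 28, 2015 is May 28, 2016.
Because the defendant's active military service ran from February 12, 2016 to May 26, 2016, the deadline is extended by 104 days to September 9, 2016.
None of the other events listed affects the running of the period under the stated rules.
Mensah filed on September 27, 2016, after the September 9, 2016 deadline, so the action is time-barred.

TIME-BARRED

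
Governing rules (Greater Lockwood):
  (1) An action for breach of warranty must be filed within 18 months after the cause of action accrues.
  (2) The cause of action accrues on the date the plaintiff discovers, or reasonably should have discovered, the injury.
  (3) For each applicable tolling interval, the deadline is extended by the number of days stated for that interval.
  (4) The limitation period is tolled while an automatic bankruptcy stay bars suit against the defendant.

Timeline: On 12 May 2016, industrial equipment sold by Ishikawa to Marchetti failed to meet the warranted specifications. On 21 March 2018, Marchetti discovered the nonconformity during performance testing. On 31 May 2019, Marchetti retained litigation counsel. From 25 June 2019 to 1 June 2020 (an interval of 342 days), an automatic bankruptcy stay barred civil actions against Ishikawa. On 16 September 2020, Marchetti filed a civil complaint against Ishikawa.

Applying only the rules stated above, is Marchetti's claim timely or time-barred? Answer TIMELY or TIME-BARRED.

The claim did not accrue until Marchetti discovered the injury on 21 March 2018; the 12 May 2016 act date does not start the clock under the stated rule.
18 months from 21 March 2018 is 21 September 2019.
The automatic bankruptcy stay from 25 June 2019 to 1 June 2020 tolled the period for 342 days, extending the deadline to 28 August 2020.
The other events in the timeline have no effect on the limitation period under the stated rules.
The 16 September 2020 filing falls after the 28 August 2020 deadline; the claim is time-barred.

TIME-BARRED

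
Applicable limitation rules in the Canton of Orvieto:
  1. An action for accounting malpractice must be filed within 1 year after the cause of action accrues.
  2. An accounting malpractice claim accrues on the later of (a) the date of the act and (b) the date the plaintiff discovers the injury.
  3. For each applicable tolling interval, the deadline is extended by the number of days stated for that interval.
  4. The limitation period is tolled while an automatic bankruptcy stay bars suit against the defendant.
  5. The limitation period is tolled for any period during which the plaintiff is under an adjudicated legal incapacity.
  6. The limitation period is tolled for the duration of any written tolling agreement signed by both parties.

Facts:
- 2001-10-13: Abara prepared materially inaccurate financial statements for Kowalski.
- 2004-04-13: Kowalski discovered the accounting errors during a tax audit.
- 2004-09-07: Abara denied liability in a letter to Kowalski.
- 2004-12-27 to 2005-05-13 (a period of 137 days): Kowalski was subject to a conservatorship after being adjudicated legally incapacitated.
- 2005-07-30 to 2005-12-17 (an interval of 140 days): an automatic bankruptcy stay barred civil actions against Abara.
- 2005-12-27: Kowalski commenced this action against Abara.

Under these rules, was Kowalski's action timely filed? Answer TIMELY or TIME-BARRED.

TIMELY

The claim accrued on 2004-04-13 — the later of the 2001-10-13 act and the 2004-04-13 discovery.
The untolled deadline — 1 year after 2004-04-13 — is 2005-04-13.
Because the plaintiff's legal incapacity ran from 2004-12-27 to 2005-05-13, the deadline is extended by 137 days to 2005-08-28.
The period was tolled for 140 days by the automatic bankruptcy stay (2005-07-30 to 2005-12-17), pushing the deadline to 2006-01-15.
The other events in the timeline have no effect on the limitation period under the stated rules.
The 2005-12-27 filing precedes the 2006-01-15 deadline; the claim is timely.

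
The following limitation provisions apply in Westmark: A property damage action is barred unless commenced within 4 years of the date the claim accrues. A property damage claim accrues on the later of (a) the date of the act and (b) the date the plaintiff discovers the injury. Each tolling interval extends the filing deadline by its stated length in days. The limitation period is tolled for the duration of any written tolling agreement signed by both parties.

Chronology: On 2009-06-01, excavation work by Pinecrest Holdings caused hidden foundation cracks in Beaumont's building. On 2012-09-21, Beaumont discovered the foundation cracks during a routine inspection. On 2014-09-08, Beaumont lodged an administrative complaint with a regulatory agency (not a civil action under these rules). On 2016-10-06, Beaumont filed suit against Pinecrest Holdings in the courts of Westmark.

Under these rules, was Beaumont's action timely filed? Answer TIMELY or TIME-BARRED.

TIME-BARRED

Taking the later of the act (2009-06-01) and discovery (2012-09-21), the claim accrued on 2012-09-21.
4 years from 2012-09-21 is 2016-09-21.
Nothing else in the chronology tolls or restarts the period.
Beaumont filed on 2016-10-06, after the 2016-09-21 deadline, so the action is time-barred.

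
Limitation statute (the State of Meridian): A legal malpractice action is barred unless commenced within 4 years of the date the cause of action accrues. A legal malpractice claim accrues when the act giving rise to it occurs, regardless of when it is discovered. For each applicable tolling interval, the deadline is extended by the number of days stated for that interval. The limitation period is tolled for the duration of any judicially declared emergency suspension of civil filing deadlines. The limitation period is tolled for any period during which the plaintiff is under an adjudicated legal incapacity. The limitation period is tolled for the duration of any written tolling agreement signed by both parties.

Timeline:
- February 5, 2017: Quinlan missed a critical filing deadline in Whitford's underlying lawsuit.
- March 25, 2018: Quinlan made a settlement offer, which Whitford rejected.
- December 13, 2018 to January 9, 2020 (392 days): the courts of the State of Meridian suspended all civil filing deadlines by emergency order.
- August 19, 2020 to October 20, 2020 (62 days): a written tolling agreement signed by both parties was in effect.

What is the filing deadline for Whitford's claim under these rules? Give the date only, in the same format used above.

May 5, 2022

The claim accrued on February 5, 2017, when the wrongful act occurred.
The untolled deadline — 4 years after February 5, 2017 — is February 5, 2021.
Because the emergency suspension of filing deadlines ran from December 13, 2018 to January 9, 2020, the deadline is extended by 392 days to March 4, 2022.
The period was tolled for 62 days by the written tolling agreement (August 19, 2020 to October 20, 2020), pushing the deadline to May 5, 2022.
Nothing else in the chronology tolls or restarts the period.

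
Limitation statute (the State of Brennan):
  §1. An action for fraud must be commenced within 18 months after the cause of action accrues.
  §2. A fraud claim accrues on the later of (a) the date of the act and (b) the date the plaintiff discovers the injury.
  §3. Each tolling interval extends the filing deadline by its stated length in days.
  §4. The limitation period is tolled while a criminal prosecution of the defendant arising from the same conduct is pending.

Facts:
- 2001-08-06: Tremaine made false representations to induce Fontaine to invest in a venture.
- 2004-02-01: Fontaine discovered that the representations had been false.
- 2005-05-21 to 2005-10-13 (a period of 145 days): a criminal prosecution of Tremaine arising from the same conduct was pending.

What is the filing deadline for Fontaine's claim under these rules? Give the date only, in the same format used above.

Taking the later of the act (2001-08-06) and discovery (2004-02-01), the claim accrued on 2004-02-01.
Adding the 18 months base period to 2004-02-01 gives a deadline of 2005-08-01, before any tolling.
The period was tolled for 145 days by the pending criminal prosecution (2005-05-21 to 2005-10-13), pushing the deadline to 2005-12-24.

2005-12-24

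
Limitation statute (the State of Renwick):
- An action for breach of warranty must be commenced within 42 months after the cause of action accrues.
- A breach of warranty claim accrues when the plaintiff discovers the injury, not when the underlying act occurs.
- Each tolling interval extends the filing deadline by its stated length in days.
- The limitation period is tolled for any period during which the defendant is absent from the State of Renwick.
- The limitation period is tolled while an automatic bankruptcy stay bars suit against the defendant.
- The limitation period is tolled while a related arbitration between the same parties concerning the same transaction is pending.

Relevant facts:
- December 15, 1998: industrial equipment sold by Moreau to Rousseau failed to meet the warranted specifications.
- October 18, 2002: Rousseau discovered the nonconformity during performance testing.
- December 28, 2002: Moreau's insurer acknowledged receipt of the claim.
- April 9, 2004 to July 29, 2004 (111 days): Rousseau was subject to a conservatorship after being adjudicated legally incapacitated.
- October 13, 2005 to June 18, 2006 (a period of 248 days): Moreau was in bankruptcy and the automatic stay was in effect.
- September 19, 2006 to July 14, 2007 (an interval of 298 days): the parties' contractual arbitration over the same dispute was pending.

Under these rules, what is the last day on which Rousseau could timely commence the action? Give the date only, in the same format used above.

The claim did not accrue until Rousseau discovered the injury on October 18, 2002; the December 15, 1998 act date does not start the clock under the stated rule.
Adding the 42 months base period to October 18, 2002 gives a deadline of April 18, 2006, before any tolling.
The automatic bankruptcy stay from October 13, 2005 to June 18, 2006 tolled the period for 248 days, extending the deadline to December 22, 2006.
The pending related arbitration from September 19, 2006 to July 14, 2007 tolled the period for 298 days, extending the deadline to October 16, 2007.
The plaintiff's legal incapacity from April 9, 2004 to July 29, 2004 does not toll the period, because no stated rule makes the plaintiff's incapacity a tolling event.
Nothing else in the chronology tolls or restarts the period.

October 16, 2007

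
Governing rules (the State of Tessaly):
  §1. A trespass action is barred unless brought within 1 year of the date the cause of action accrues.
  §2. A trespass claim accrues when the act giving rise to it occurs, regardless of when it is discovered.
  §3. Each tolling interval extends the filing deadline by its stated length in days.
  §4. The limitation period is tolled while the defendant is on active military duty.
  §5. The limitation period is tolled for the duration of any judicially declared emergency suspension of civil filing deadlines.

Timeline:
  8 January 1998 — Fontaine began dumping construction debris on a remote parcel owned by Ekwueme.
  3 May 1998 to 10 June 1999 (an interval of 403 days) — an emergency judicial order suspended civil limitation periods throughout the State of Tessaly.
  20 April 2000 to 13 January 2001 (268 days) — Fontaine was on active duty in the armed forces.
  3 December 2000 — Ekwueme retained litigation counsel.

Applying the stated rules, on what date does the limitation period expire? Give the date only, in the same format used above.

15 February 2000

The cause of action accrued on 8 January 1998, the date of the act.
Adding the 1 year base period to 8 January 1998 gives a deadline of 8 January 1999, before any tolling.
The period was tolled for 403 days by the emergency suspension of filing deadlines (3 May 1998 to 10 June 1999), pushing the deadline to 15 February 2000.
The defendant's active military service starting 20 April 2000 came too late — the period had run on 15 February 2000 — and so does not extend the deadline.
Nothing else in the chronology tolls or restarts the period.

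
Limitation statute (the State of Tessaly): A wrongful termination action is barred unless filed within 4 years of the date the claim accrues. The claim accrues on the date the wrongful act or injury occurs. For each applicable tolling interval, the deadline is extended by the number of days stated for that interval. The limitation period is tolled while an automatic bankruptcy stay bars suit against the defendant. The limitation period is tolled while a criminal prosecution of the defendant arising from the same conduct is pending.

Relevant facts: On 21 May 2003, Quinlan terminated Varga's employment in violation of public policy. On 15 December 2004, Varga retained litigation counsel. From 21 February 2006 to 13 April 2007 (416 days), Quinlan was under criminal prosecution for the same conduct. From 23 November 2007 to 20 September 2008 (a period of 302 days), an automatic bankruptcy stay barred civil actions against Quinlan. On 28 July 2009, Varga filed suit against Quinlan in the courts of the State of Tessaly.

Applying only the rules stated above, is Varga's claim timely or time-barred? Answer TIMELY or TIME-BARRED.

The claim accrued on 21 May 2003, the date of the act.
The untolled deadline — 4 years after 21 May 2003 — is 21 May 2007.
The pending criminal prosecution from 21 February 2006 to 13 April 2007 tolled the period for 416 days, extending the deadline to 10 July 2008.
Because the automatic bankruptcy stay ran from 23 November 2007 to 20 September 2008, the deadline is extended by 302 days to 8 May 2009.
Nothing else in the chronology tolls or restarts the period.
The 28 July 2009 filing falls after the 8 May 2009 deadline; the claim is time-barred.

TIME-BARRED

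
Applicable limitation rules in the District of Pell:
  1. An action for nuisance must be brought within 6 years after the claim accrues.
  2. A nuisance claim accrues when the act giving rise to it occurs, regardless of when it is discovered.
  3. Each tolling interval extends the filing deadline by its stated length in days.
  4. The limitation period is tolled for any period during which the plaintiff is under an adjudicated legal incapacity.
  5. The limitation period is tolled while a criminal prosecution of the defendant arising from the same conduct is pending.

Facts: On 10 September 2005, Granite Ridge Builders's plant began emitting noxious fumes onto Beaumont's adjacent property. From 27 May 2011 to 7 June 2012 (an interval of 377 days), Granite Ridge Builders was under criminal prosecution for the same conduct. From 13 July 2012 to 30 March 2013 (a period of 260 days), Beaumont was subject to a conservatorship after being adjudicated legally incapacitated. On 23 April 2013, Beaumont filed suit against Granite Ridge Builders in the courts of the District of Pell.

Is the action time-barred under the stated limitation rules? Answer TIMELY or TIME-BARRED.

TIMELY

The limitation period began to run on 10 September 2005.
6 years from 10 September 2005 is 10 September 2011.
The pending criminal prosecution from 27 May 2011 to 7 June 2012 tolled the period for 377 days, extending the deadline to 21 September 2012.
The period was tolled for 260 days by the plaintiff's legal incapacity (13 July 2012 to 30 March 2013), pushing the deadline to 8 June 2013.
The 23 April 2013 filing precedes the 8 June 2013 deadline; the claim is timely.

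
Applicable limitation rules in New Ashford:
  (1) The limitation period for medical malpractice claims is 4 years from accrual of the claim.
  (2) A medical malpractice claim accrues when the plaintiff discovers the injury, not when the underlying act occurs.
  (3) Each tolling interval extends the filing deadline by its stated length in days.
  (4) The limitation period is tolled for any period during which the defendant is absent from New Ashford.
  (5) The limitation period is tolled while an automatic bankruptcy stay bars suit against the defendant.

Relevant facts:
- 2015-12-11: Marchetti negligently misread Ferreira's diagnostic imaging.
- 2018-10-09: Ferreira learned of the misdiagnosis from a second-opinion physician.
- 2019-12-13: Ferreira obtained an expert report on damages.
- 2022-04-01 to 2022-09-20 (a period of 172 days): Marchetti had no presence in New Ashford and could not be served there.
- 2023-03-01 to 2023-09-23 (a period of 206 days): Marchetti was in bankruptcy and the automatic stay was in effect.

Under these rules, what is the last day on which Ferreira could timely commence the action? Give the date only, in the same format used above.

2023-10-22

The claim did not accrue until Ferreira discovered the injury on 2018-10-09; the 2015-12-11 act date does not start the clock under the stated rule.
Adding the 4 years base period to 2018-10-09 gives a deadline of 2022-10-09, before any tolling.
The defendant's absence from the jurisdiction from 2022-04-01 to 2022-09-20 tolled the period for 172 days, extending the deadline to 2023-03-30.
The automatic bankruptcy stay from 2023-03-01 to 2023-09-23 tolled the period for 206 days, extending the deadline to 2023-10-22.
None of the other events listed affects the running of the period under the stated rules.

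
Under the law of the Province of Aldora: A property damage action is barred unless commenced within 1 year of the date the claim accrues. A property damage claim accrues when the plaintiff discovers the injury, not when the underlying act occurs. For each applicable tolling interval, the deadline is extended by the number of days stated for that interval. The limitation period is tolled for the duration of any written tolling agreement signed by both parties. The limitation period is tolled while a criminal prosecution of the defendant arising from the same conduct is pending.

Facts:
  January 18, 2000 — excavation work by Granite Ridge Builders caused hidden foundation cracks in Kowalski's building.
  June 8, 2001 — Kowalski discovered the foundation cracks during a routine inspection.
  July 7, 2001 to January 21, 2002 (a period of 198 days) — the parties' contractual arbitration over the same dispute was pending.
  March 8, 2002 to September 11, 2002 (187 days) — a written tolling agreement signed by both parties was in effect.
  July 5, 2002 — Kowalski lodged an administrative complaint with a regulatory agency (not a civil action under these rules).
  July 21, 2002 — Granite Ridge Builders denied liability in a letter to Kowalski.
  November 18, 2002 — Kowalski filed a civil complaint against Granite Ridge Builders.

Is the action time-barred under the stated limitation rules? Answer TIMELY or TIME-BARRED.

TIMELY

The claim did not accrue until Kowalski discovered the injury on June 8, 2001; the January 18, 2000 act date does not start the clock under the stated rule.
1 year from June 8, 2001 is June 8, 2002.
Because the written tolling agreement ran from March 8, 2002 to September 11, 2002, the deadline is extended by 187 days to December 12, 2002.
The pending related arbitration from July 7, 2001 to January 21, 2002 does not toll the period, because no stated rule makes a pending arbitration a tolling event.
Nothing else in the chronology tolls or restarts the period.
The November 18, 2002 filing precedes the December 12, 2002 deadline; the claim is timely.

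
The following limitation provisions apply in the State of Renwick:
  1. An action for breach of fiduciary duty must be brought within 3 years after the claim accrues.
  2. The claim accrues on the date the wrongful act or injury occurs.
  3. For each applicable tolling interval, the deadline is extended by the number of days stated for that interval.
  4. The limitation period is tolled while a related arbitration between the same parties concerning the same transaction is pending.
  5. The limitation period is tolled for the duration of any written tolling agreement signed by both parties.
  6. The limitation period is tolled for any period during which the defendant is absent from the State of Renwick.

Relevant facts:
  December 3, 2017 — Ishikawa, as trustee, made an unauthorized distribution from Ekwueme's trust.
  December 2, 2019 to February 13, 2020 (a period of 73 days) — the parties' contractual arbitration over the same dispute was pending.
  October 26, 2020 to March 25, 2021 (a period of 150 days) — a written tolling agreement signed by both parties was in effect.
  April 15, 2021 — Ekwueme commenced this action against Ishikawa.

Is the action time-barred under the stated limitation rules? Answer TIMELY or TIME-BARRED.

TIMELY

The claim accrued on December 3, 2017, the date of the act.
3 years from December 3, 2017 is December 3, 2020.
The period was tolled for 73 days by the pending related arbitration (December 2, 2019 to February 13, 2020), pushing the deadline to February 14, 2021.
Because the written tolling agreement ran from October 26, 2020 to March 25, 2021, the deadline is extended by 150 days to July 14, 2021.
The April 15, 2021 filing precedes the July 14, 2021 deadline; the claim is timely.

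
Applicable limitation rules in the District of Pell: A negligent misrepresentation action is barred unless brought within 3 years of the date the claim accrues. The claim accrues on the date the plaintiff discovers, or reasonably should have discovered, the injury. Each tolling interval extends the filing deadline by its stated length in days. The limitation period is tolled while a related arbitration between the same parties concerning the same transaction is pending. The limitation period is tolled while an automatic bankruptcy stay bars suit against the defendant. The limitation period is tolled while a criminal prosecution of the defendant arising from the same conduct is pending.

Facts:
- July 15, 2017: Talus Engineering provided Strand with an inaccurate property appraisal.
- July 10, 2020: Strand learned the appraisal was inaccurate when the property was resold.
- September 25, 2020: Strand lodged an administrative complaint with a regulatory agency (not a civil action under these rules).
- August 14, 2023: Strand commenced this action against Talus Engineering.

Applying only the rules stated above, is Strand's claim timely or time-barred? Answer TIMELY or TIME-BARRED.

TIME-BARRED

Under the discovery rule, the claim accrued on July 10, 2020, when Strand discovered the injury — not on the July 15, 2017 date of the underlying act.
Adding the 3 years base period to July 10, 2020 gives a deadline of July 10, 2023, before any tolling.
Nothing else in the chronology tolls or restarts the period.
Filing on August 14, 2023 missed the July 10, 2023 deadline — the action is time-barred.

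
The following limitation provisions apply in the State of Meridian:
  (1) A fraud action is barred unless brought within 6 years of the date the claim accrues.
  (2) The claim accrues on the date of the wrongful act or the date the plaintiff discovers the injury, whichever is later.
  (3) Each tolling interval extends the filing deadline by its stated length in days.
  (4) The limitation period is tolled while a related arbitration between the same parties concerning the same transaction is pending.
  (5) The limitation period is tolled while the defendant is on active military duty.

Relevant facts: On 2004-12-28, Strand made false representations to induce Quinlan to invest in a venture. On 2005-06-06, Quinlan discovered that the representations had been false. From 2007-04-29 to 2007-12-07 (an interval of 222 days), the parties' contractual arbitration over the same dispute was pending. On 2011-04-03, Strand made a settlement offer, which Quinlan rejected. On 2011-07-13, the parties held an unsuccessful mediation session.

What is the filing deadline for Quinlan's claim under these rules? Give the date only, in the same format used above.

The claim accrued on 2005-06-06 — the later of the 2004-12-28 act and the 2005-06-06 discovery.
6 years from 2005-06-06 is 2011-06-06.
The pending related arbitration from 2007-04-29 to 2007-12-07 tolled the period for 222 days, extending the deadline to 2012-01-14.
Nothing else in the chronology tolls or restarts the period.

2012-01-14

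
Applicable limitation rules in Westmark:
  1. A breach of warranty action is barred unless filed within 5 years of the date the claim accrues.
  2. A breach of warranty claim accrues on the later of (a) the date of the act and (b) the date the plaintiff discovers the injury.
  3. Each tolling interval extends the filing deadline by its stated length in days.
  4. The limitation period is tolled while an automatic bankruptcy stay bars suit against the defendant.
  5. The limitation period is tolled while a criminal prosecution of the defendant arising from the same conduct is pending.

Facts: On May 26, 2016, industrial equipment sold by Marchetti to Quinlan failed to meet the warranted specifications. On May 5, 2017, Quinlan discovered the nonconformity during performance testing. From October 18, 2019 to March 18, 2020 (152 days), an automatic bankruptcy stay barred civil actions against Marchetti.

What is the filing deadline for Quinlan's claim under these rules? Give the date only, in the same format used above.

October 4, 2022

The claim accrued on May 5, 2017 — the later of the May 26, 2016 act and the May 5, 2017 discovery.
Adding the 5 years base period to May 5, 2017 gives a deadline of May 5, 2022, before any tolling.
Because the automatic bankruptcy stay ran from October 18, 2019 to March 18, 2020, the deadline is extended by 152 days to October 4, 2022.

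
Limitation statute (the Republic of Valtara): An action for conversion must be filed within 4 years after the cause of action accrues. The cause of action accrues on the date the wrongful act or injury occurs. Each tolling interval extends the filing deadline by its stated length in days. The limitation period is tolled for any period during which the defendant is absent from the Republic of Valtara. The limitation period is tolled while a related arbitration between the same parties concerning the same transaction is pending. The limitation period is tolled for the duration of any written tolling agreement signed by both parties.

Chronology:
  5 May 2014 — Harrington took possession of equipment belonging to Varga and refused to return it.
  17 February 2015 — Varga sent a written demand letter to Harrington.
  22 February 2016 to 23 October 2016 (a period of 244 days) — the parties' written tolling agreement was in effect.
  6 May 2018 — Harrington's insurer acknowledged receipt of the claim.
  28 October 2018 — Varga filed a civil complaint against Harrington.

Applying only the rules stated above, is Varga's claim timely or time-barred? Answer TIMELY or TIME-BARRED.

TIMELY

The claim accrued on 5 May 2014, when the wrongful act occurred.
Adding the 4 years base period to 5 May 2014 gives a deadline of 5 May 2018, before any tolling.
The written tolling agreement from 22 February 2016 to 23 October 2016 tolled the period for 244 days, extending the deadline to 4 January 2019.
Nothing else in the chronology tolls or restarts the period.
Varga filed on 28 October 2018, before the 4 January 2019 deadline, so the action is timely.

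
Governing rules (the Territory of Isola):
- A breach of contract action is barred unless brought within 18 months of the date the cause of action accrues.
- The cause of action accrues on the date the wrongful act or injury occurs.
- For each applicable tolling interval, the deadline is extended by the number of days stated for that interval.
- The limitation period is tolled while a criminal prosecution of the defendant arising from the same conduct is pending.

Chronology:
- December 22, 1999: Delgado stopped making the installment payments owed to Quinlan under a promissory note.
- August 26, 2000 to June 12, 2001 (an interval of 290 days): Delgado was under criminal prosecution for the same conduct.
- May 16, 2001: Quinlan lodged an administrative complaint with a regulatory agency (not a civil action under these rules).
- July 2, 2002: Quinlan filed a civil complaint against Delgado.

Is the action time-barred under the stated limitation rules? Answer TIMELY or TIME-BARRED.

TIME-BARRED

The claim accrued on December 22, 1999, when the wrongful act occurred.
18 months from December 22, 1999 is June 22, 2001.
The pending criminal prosecution from August 26, 2000 to June 12, 2001 tolled the period for 290 days, extending the deadline to April 8, 2002.
None of the other events listed affects the running of the period under the stated rules.
The July 2, 2002 filing falls after the April 8, 2002 deadline; the claim is time-barred.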